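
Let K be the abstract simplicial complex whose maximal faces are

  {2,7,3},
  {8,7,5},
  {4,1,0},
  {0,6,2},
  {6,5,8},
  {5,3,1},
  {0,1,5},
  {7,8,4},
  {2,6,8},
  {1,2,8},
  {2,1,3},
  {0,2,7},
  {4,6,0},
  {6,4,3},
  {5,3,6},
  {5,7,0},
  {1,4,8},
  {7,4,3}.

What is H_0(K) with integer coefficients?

Take the total order 0 < 1 < 2 < 3 < 4 < 5 < 6 < 7 < 8 on the vertex set. Then K (dimension 2) consists of the simplices:

  0-simplices (9): [0], [1], [2], [3], [4], [5], [6], [7], [8]
  1-simplices (27): (27 of them)
  2-simplices (18): [0,1,4], [0,1,5], [0,2,6], [0,2,7], [0,4,6], [0,5,7], [1,2,3], [1,2,8], [1,3,5], [1,4,8], [2,3,7], [2,6,8], [3,4,6], [3,4,7], [3,5,6], [4,7,8], [5,6,8], [5,7,8]

giving chain groups C_0 ≅ Z^9, C_1 ≅ Z^27, C_2 ≅ Z^18.

The boundary map ∂_1: C_1 → C_0 sends each edge [p,q] (with p < q) to q − p. For instance
  ∂[5,8] = [8] − [5].
This gives a 9×27 integer matrix of rank 8; reducing to Smith normal form yields diagonal entries (1,1,1,1,1,1,1,1).

The boundary map ∂_2: C_2 → C_1 maps a triangle to the signed sum of its edges. For instance
  ∂[0,5,7] = [5,7] − [0,7] + [0,5],
  ∂[1,2,8] = [2,8] − [1,8] + [1,2].
This gives a 27×18 integer matrix of rank 17; reducing to Smith normal form yields diagonal entries (1,1,1,1,1,1,1,1,1,1,1,1,1,1,1,1,1).

Now H_k = ker ∂_k / im ∂_{k+1}, so:

  H_0: rank C_0 − rank ∂_1 = 9 − 8 = 1, and the invariant factors of ∂_1 are all 1, so H_0 ≅ Z.

H_0 = Z.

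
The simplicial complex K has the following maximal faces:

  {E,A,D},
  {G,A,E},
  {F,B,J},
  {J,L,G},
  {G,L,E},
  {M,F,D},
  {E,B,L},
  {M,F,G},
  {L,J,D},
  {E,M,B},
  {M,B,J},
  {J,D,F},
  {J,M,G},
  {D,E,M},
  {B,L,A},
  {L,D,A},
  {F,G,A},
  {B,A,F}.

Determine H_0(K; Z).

We work with the vertex ordering A < B < D < E < F < G < J < L < M. The simplices of K, each written with vertices in increasing order, are:

  0-simplices (9): A, B, D, E, F, G, J, L, M
  1-simplices (27): AB, AD, AE, AF, AG, AL, BE, BF, BJ, BL, BM, DE, DF, DJ, DL, DM, EG, EL, EM, FG, FJ, FM, GJ, GL, GM, JL, JM
  2-simplices (18): ABF, ABL, ADE, ADL, AEG, AFG, BEL, BEM, BFJ, BJM, DEM, DFJ, DFM, DJL, EGL, FGM, GJL, GJM

giving chain groups C_0 ≅ Z^9, C_1 ≅ Z^27, C_2 ≅ Z^18.

∂_1: C_1 → C_0 maps an edge to its endpoints' difference, ∂[p,q] = q − p. For instance
  ∂AF = F − A.
As a 9×27 matrix over Z this has rank 8, with invariant factors (1,1,1,1,1,1,1,1).

∂_2: C_2 → C_1 sends each 2-simplex [p,q,r] to [q,r] − [p,r] + [p,q]. For instance
  ∂AFG = FG − AG + AF,
  ∂BJM = JM − BM + BJ.
The resulting 27×18 matrix has rank 18, and its Smith normal form has invariant factors (1,1,1,1,1,1,1,1,1,1,1,1,1,1,1,1,1,2).

Now H_k = ker ∂_k / im ∂_{k+1}, so:

  H_0: rank C_0 − rank ∂_1 = 9 − 8 = 1, and the invariant factors of ∂_1 are all 1, so H_0 = Z.

(K is a triangulation of the Klein bottle.)

H_0 = Z.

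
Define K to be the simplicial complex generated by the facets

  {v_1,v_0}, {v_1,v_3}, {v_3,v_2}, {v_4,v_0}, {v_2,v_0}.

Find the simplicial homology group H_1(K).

We work with the vertex ordering v_0 < v_1 < v_2 < v_3 < v_4. The simplices of K, each written with vertices in increasing order, are:

  0-simplices (5): [v_0], [v_1], [v_2], [v_3], [v_4]
  1-simplices (5): [v_0,v_1], [v_0,v_2], [v_0,v_4], [v_1,v_3], [v_2,v_3]

Hence C_0 ≅ Z^5, C_1 ≅ Z^5.

The boundary map ∂_1: C_1 → C_0 is given by ∂[p,q] = [q] − [p].
The 5×5 boundary matrix has rank 4 and Smith normal form diag(1,1,1,1).

Now H_k = ker ∂_k / im ∂_{k+1}, so:

  H_1: rank ker ∂_1 − rank ∂_2 = (5 − 4) − 0 = 1, and there is no ∂_2, so H_1 ≅ Z.

H_1 = Z.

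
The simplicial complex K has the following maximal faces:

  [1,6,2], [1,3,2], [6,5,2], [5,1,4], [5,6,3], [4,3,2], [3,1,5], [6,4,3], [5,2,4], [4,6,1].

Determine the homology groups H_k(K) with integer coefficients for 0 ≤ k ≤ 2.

Order the vertices as 1 < 2 < 3 < 4 < 5 < 6. Listing each simplex with vertices in this order, K has dimension 2 with simplices:

  0-simplices (6): [1], [2], [3], [4], [5], [6]
  1-simplices (15): [1,2], [1,3], [1,4], [1,5], [1,6], [2,3], [2,4], [2,5], [2,6], [3,4], [3,5], [3,6], [4,5], [4,6], [5,6]
  2-simplices (10): [1,2,3], [1,2,6], [1,3,5], [1,4,5], [1,4,6], [2,3,4], [2,4,5], [2,5,6], [3,4,6], [3,5,6]

so the chain groups are C_0 ≅ Z^6, C_1 ≅ Z^15, C_2 ≅ Z^10.

Boundary ∂_1: C_1 → C_0 sends each edge [p,q] (with p < q) to q − p. For instance
  ∂[5,6] = [6] − [5].
This gives a 6×15 integer matrix of rank 5; reducing to Smith normal form yields diagonal entries (1,1,1,1,1).

The boundary map ∂_2: C_2 → C_1 maps a triangle to the signed sum of its edges. For instance
  ∂[1,2,6] = [2,6] − [1,6] + [1,2],
  ∂[1,4,6] = [4,6] − [1,6] + [1,4].
As a 15×10 matrix over Z this has rank 10, with invariant factors (1,1,1,1,1,1,1,1,1,2).

From H_k ≅ ker(∂_k) / im(∂_{k+1}) we obtain:

  H_0: rank C_0 − rank ∂_1 = 6 − 5 = 1, and the invariant factors of ∂_1 are all 1, so H_0 ≅ Z.
  H_1: rank ker ∂_1 − rank ∂_2 = (15 − 5) − 10 = 0, and ∂_2 has invariant factor 2 > 1, so H_1 ≅ Z/2.
  H_2: rank ker ∂_2 − rank ∂_3 = (10 − 10) − 0 = 0, and there is no ∂_3, so H_2 ≅ 0.

H_0 ≅ Z,  H_1 ≅ Z/2,  H_2 = 0.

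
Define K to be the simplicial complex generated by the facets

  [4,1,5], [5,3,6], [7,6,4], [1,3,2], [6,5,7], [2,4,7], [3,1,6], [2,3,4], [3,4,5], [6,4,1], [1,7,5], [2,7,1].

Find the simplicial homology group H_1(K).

H_1 = Z/2Z.

Take the total order 1 < 2 < 3 < 4 < 5 < 6 < 7 on the vertex set. Then K (dimension 2) consists of the simplices:

  0-simplices (7): [1], [2], [3], [4], [5], [6], [7]
  1-simplices (18): [1,2], [1,3], [1,4], [1,5], [1,6], [1,7], [2,3], [2,4], [2,7], [3,4], [3,5], [3,6], [4,5], [4,6], [4,7], [5,6], [5,7], [6,7]
  2-simplices (12): [1,2,3], [1,2,7], [1,3,6], [1,4,5], [1,4,6], [1,5,7], [2,3,4], [2,4,7], [3,4,5], [3,5,6], [4,6,7], [5,6,7]

so the chain groups are C_0 ≅ Z^7, C_1 ≅ Z^18, C_2 ≅ Z^12.

∂_1: C_1 → C_0 sends each edge [p,q] (with p < q) to q − p. For instance
  ∂[2,7] = [7] − [2].
This gives a 7×18 integer matrix of rank 6; reducing to Smith normal form yields diagonal entries (1,1,1,1,1,1).

Boundary ∂_2: C_2 → C_1 acts by ∂[p,q,r] = [q,r] − [p,r] + [p,q]. For instance
  ∂[1,4,5] = [4,5] − [1,5] + [1,4],
  ∂[1,2,3] = [2,3] − [1,3] + [1,2].
This gives a 18×12 integer matrix of rank 12; reducing to Smith normal form yields diagonal entries (1,1,1,1,1,1,1,1,1,1,1,2).

Now H_k = ker ∂_k / im ∂_{k+1}, so:

  H_1: rank ker ∂_1 − rank ∂_2 = (18 − 6) − 12 = 0, and ∂_2 has invariant factor 2 > 1, so H_1 ≅ Z/2Z.

(K is a triangulation of the real projective plane RP^2.)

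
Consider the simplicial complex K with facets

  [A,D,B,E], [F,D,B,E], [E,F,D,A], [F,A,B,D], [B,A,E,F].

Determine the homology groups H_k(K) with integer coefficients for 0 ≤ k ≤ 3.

H_0 = Z,  H_1 = 0,  H_2 = 0,  H_3 = Z.

Fix the vertex order A < B < D < E < F and write every simplex with vertices in increasing order. Then dim K = 3 and the simplices of K are:

  0-simplices (5): A, B, D, E, F
  1-simplices (10): AB, AD, AE, AF, BD, BE, BF, DE, DF, EF
  2-simplices (10): ABD, ABE, ABF, ADE, ADF, AEF, BDE, BDF, BEF, DEF
  3-simplices (5): ABDE, ABDF, ABEF, ADEF, BDEF

so the chain groups are C_0 ≅ Z^5, C_1 ≅ Z^10, C_2 ≅ Z^10, C_3 ≅ Z^5.

The boundary map ∂_1: C_1 → C_0 maps an edge to its endpoints' difference, ∂[p,q] = q − p.
The resulting 5×10 matrix has rank 4, and its Smith normal form has invariant factors (1,1,1,1).

Boundary ∂_2: C_2 → C_1 acts by ∂[p,q,r] = [q,r] − [p,r] + [p,q]. For instance
  ∂ADF = DF − AF + AD,
  ∂ADE = DE − AE + AD.
The 10×10 boundary matrix has rank 6 and Smith normal form diag(1,1,1,1,1,1).

The boundary map ∂_3: C_3 → C_2 sends each 3-simplex σ to the alternating sum Σ_i (−1)^i (σ with its i-th vertex removed). For instance
  ∂ABDE = BDE − ADE + ABE − ABD,
  ∂BDEF = DEF − BEF + BDF − BDE.
As a 10×5 matrix over Z this has rank 4, with invariant factors (1,1,1,1).

Computing H_k = (kernel of ∂_k) / (image of ∂_{k+1}):

  H_0: rank C_0 − rank ∂_1 = 5 − 4 = 1, and the invariant factors of ∂_1 are all 1, so H_0 = Z.
  H_1: rank ker ∂_1 − rank ∂_2 = (10 − 4) − 6 = 0, and the invariant factors of ∂_2 are all 1, so H_1 = 0.
  H_2: rank ker ∂_2 − rank ∂_3 = (10 − 6) − 4 = 0, and the invariant factors of ∂_3 are all 1, so H_2 = 0.
  H_3: rank ker ∂_3 − rank ∂_4 = (5 − 4) − 0 = 1, and there is no ∂_4, so H_3 = Z.

As a check, the Euler characteristic is 5 − 10 + 10 − 5 = 0, which agrees with 1 − 0 + 0 − 1 = 0.
(K is a triangulation of the 3-sphere S^3.)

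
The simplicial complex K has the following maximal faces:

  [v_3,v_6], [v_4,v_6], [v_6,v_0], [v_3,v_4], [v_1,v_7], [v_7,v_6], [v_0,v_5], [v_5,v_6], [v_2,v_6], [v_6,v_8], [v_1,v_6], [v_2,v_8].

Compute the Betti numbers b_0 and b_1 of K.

b_0 = 1, b_1 = 4.

Fix the vertex order v_0 < v_1 < v_2 < v_3 < v_4 < v_5 < v_6 < v_7 < v_8 and write every simplex with vertices in increasing order. Then dim K = 1 and the simplices of K are:

  0-simplices (9): [v_0], [v_1], [v_2], [v_3], [v_4], [v_5], [v_6], [v_7], [v_8]
  1-simplices (12): [v_0,v_5], [v_0,v_6], [v_1,v_6], [v_1,v_7], [v_2,v_6], [v_2,v_8], [v_3,v_4], [v_3,v_6], [v_4,v_6], [v_5,v_6], [v_6,v_7], [v_6,v_8]

Hence C_0 ≅ Z^9, C_1 ≅ Z^12.

∂_1: C_1 → C_0 is given by ∂[p,q] = [q] − [p]. For instance
  ∂[v_2,v_8] = [v_8] − [v_2].
The 9×12 boundary matrix has rank 8 and Smith normal form diag(1,1,1,1,1,1,1,1).

Reading off H_k = ker ∂_k / im ∂_{k+1}:

  H_0: rank C_0 − rank ∂_1 = 9 − 8 = 1, and the invariant factors of ∂_1 are all 1, so H_0 = Z.
  H_1: rank ker ∂_1 − rank ∂_2 = (12 − 8) − 0 = 4, and there is no ∂_2, so H_1 = Z^4.

(K is a triangulation of a wedge of 4 circles.)

Hence the Betti numbers are b_0 = 1, b_1 = 4.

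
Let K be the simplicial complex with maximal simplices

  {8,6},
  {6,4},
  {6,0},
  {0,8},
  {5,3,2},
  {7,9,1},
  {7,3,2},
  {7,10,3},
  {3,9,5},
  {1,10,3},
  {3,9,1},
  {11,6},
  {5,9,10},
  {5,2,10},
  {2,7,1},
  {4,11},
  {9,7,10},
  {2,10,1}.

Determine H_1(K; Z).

H_1 ≅ Z^2 ⊕ Z_2.

Take the total order 0 < 1 < 2 < 3 < 4 < 5 < 6 < 7 < 8 < 9 < 10 < 11 on the vertex set. Then K (dimension 2) consists of the simplices:

  0-simplices (12): [0], [1], [2], [3], [4], [5], [6], [7], [8], [9], [10], [11]
  1-simplices (24): (24 of them)
  2-simplices (12): [1,2,7], [1,2,10], [1,3,9], [1,3,10], [1,7,9], [2,3,5], [2,3,7], [2,5,10], [3,5,9], [3,7,10], [5,9,10], [7,9,10]

so the chain groups are C_0 ≅ Z^12, C_1 ≅ Z^24, C_2 ≅ Z^12.

The boundary map ∂_1: C_1 → C_0 maps an edge to its endpoints' difference, ∂[p,q] = q − p.
The 12×24 boundary matrix has rank 10 and Smith normal form diag(1,1,1,1,1,1,1,1,1,1).

Boundary ∂_2: C_2 → C_1 maps a triangle to the signed sum of its edges. For instance
  ∂[2,3,5] = [3,5] − [2,5] + [2,3],
  ∂[1,7,9] = [7,9] − [1,9] + [1,7].
The resulting 24×12 matrix has rank 12, and its Smith normal form has invariant factors (1,1,1,1,1,1,1,1,1,1,1,2).

Now H_k = ker ∂_k / im ∂_{k+1}, so:

  H_1: rank ker ∂_1 − rank ∂_2 = (24 − 10) − 12 = 2, and ∂_2 has invariant factor 2 > 1, so H_1 = Z^2 ⊕ Z_2.

(K is a triangulation of the disjoint union of a wedge of 2 circles and the real projective plane RP^2.)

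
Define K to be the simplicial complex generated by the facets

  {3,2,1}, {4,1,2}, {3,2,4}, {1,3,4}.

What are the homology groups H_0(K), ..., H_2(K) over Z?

H_0 = Z,  H_1 = 0,  H_2 = Z.

Order the vertices as 1 < 2 < 3 < 4. Listing each simplex with vertices in this order, K has dimension 2 with simplices:

  0-simplices (4): [1], [2], [3], [4]
  1-simplices (6): [1,2], [1,3], [1,4], [2,3], [2,4], [3,4]
  2-simplices (4): [1,2,3], [1,2,4], [1,3,4], [2,3,4]

giving chain groups C_0 ≅ Z^4, C_1 ≅ Z^6, C_2 ≅ Z^4.

The boundary map ∂_1: C_1 → C_0 maps an edge to its endpoints' difference, ∂[p,q] = q − p.
As a 4×6 matrix over Z this has rank 3, with invariant factors (1,1,1).

∂_2: C_2 → C_1 maps a triangle to the signed sum of its edges. For instance
  ∂[2,3,4] = [3,4] − [2,4] + [2,3],
  ∂[1,2,4] = [2,4] − [1,4] + [1,2].
The resulting 6×4 matrix has rank 3, and its Smith normal form has invariant factors (1,1,1).

Now H_k = ker ∂_k / im ∂_{k+1}, so:

  H_0: rank C_0 − rank ∂_1 = 4 − 3 = 1, and the invariant factors of ∂_1 are all 1, so H_0 ≅ Z.
  H_1: rank ker ∂_1 − rank ∂_2 = (6 − 3) − 3 = 0, and the invariant factors of ∂_2 are all 1, so H_1 ≅ 0.
  H_2: rank ker ∂_2 − rank ∂_3 = (4 − 3) − 0 = 1, and there is no ∂_3, so H_2 ≅ Z.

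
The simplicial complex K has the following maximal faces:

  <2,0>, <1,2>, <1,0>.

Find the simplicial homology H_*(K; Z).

Order the vertices as 0 < 1 < 2. Listing each simplex with vertices in this order, K has dimension 1 with simplices:

  0-simplices (3): [0], [1], [2]
  1-simplices (3): [0,1], [0,2], [1,2]

giving chain groups C_0 ≅ Z^3, C_1 ≅ Z^3.

Boundary ∂_1: C_1 → C_0 maps an edge to its endpoints' difference, ∂[p,q] = q − p. For instance
  ∂[1,2] = [2] − [1].
The 3×3 boundary matrix has rank 2 and Smith normal form diag(1,1).

Computing H_k = (kernel of ∂_k) / (image of ∂_{k+1}):

  H_0: rank C_0 − rank ∂_1 = 3 − 2 = 1, and the invariant factors of ∂_1 are all 1, so H_0 ≅ Z.
  H_1: rank ker ∂_1 − rank ∂_2 = (3 − 2) − 0 = 1, and there is no ∂_2, so H_1 ≅ Z.

(K is a triangulation of the circle S^1.)

H_0 = Z,  H_1 = Z.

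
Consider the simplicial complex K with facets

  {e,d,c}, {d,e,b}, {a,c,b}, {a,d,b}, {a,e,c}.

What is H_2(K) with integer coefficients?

H_2 = 0.

Fix the vertex order a < b < c < d < e and write every simplex with vertices in increasing order. Then dim K = 2 and the simplices of K are:

  0-simplices (5): a, b, c, d, e
  1-simplices (10): ab, ac, ad, ae, bc, bd, be, cd, ce, de
  2-simplices (5): abc, abd, ace, bde, cde

giving chain groups C_0 ≅ Z^5, C_1 ≅ Z^10, C_2 ≅ Z^5.

∂_1: C_1 → C_0 maps an edge to its endpoints' difference, ∂[p,q] = q − p.
The 5×10 boundary matrix has rank 4 and Smith normal form diag(1,1,1,1).

Boundary ∂_2: C_2 → C_1 sends each 2-simplex [p,q,r] to [q,r] − [p,r] + [p,q]. For instance
  ∂bde = de − be + bd,
  ∂abc = bc − ac + ab.
The 10×5 boundary matrix has rank 5 and Smith normal form diag(1,1,1,1,1).

From H_k ≅ ker(∂_k) / im(∂_{k+1}) we obtain:

  H_2: rank ker ∂_2 − rank ∂_3 = (5 − 5) − 0 = 0, and there is no ∂_3, so H_2 ≅ 0.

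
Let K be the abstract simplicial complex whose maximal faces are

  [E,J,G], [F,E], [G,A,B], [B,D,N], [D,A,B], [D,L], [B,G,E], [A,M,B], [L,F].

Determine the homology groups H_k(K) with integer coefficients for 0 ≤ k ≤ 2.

Fix the vertex order A < B < D < E < F < G < J < L < M < N and write every simplex with vertices in increasing order. Then dim K = 2 and the simplices of K are:

  0-simplices (10): A, B, D, E, F, G, J, L, M, N
  1-simplices (16): AB, AD, AG, AM, BD, BE, BG, BM, BN, DL, DN, EF, EG, EJ, FL, GJ
  2-simplices (6): ABD, ABG, ABM, BDN, BEG, EGJ

Hence C_0 ≅ Z^10, C_1 ≅ Z^16, C_2 ≅ Z^6.

∂_1: C_1 → C_0 is given by ∂[p,q] = [q] − [p]. For instance
  ∂EF = F − E.
As a 10×16 matrix over Z this has rank 9, with invariant factors (1,1,1,1,1,1,1,1,1).

∂_2: C_2 → C_1 sends each 2-simplex [p,q,r] to [q,r] − [p,r] + [p,q]. For instance
  ∂BEG = EG − BG + BE,
  ∂ABD = BD − AD + AB.
This gives a 16×6 integer matrix of rank 6; reducing to Smith normal form yields diagonal entries (1,1,1,1,1,1).

From H_k ≅ ker(∂_k) / im(∂_{k+1}) we obtain:

  H_0: rank C_0 − rank ∂_1 = 10 − 9 = 1, and the invariant factors of ∂_1 are all 1, so H_0 ≅ Z.
  H_1: rank ker ∂_1 − rank ∂_2 = (16 − 9) − 6 = 1, and the invariant factors of ∂_2 are all 1, so H_1 ≅ Z.
  H_2: rank ker ∂_2 − rank ∂_3 = (6 − 6) − 0 = 0, and there is no ∂_3, so H_2 ≅ 0.

H_0 = Z,  H_1 = Z,  H_2 = 0.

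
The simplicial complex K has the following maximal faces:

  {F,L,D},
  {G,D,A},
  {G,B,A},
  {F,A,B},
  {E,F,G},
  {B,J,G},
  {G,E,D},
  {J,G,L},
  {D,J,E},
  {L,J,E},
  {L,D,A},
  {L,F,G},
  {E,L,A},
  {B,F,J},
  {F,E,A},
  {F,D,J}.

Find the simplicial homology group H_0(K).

H_0 = Z.

Fix the vertex order A < B < D < E < F < G < J < L and write every simplex with vertices in increasing order. Then dim K = 2 and the simplices of K are:

  0-simplices (8): A, B, D, E, F, G, J, L
  1-simplices (24): AB, AD, AE, AF, AG, AL, BF, BG, BJ, DE, DF, DG, DJ, DL, EF, EG, EJ, EL, FG, FJ, FL, GJ, GL, JL
  2-simplices (16): ABF, ABG, ADG, ADL, AEF, AEL, BFJ, BGJ, DEG, DEJ, DFJ, DFL, EFG, EJL, FGL, GJL

Hence C_0 ≅ Z^8, C_1 ≅ Z^24, C_2 ≅ Z^16.

The boundary map ∂_1: C_1 → C_0 sends each edge [p,q] (with p < q) to q − p.
The resulting 8×24 matrix has rank 7, and its Smith normal form has invariant factors (1,1,1,1,1,1,1).

The boundary map ∂_2: C_2 → C_1 sends each 2-simplex [p,q,r] to [q,r] − [p,r] + [p,q]. For instance
  ∂BFJ = FJ − BJ + BF,
  ∂ADG = DG − AG + AD.
As a 24×16 matrix over Z this has rank 15, with invariant factors (1,1,1,1,1,1,1,1,1,1,1,1,1,1,1).

Reading off H_k = ker ∂_k / im ∂_{k+1}:

  H_0: rank C_0 − rank ∂_1 = 8 − 7 = 1, and the invariant factors of ∂_1 are all 1, so H_0 ≅ Z.

(K is a triangulation of the torus T^2.)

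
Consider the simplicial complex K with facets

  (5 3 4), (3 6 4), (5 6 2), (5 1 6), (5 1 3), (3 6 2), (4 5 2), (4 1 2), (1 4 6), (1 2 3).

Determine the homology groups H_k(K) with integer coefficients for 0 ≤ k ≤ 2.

Order the vertices as 1 < 2 < 3 < 4 < 5 < 6. Listing each simplex with vertices in this order, K has dimension 2 with simplices:

  0-simplices (6): [1], [2], [3], [4], [5], [6]
  1-simplices (15): [1,2], [1,3], [1,4], [1,5], [1,6], [2,3], [2,4], [2,5], [2,6], [3,4], [3,5], [3,6], [4,5], [4,6], [5,6]
  2-simplices (10): [1,2,3], [1,2,4], [1,3,5], [1,4,6], [1,5,6], [2,3,6], [2,4,5], [2,5,6], [3,4,5], [3,4,6]

Hence C_0 ≅ Z^6, C_1 ≅ Z^15, C_2 ≅ Z^10.

∂_1: C_1 → C_0 is given by ∂[p,q] = [q] − [p].
This gives a 6×15 integer matrix of rank 5; reducing to Smith normal form yields diagonal entries (1,1,1,1,1).

∂_2: C_2 → C_1 acts by ∂[p,q,r] = [q,r] − [p,r] + [p,q]. For instance
  ∂[2,4,5] = [4,5] − [2,5] + [2,4],
  ∂[3,4,6] = [4,6] − [3,6] + [3,4].
This gives a 15×10 integer matrix of rank 10; reducing to Smith normal form yields diagonal entries (1,1,1,1,1,1,1,1,1,2).

From H_k ≅ ker(∂_k) / im(∂_{k+1}) we obtain:

  H_0: rank C_0 − rank ∂_1 = 6 − 5 = 1, and the invariant factors of ∂_1 are all 1, so H_0 ≅ Z.
  H_1: rank ker ∂_1 − rank ∂_2 = (15 − 5) − 10 = 0, and ∂_2 has invariant factor 2 > 1, so H_1 ≅ Z_2.
  H_2: rank ker ∂_2 − rank ∂_3 = (10 − 10) − 0 = 0, and there is no ∂_3, so H_2 ≅ 0.

As a check, the Euler characteristic is 6 − 15 + 10 = 1, which agrees with 1 − 0 + 0 = 1.

H_0 = Z,  H_1 = Z_2,  H_2 = 0.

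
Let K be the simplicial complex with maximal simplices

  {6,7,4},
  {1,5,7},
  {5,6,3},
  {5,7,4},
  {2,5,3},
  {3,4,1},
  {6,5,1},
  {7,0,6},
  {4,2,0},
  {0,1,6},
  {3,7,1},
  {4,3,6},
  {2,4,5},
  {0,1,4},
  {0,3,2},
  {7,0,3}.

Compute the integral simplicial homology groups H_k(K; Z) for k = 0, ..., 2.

K has 8 vertices, 24 edges, 16 triangles.
rank ∂_0 = 0, rank ∂_1 = 7 ⇒ b_0 = 8 − 0 − 7 = 1; all invariant factors of ∂_1 are 1 so no torsion. So H_0 ≅ Z.
rank ∂_1 = 7, rank ∂_2 = 15 ⇒ b_1 = 24 − 7 − 15 = 2; all invariant factors of ∂_2 are 1 so no torsion. So H_1 ≅ Z^2.
rank ∂_2 = 15, rank ∂_3 = 0 ⇒ b_2 = 16 − 15 − 0 = 1. So H_2 ≅ Z.

H_0 = Z,  H_1 = Z^2,  H_2 = Z.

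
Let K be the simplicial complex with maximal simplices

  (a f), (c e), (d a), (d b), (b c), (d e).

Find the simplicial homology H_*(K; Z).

K has 6 vertices, 6 edges.
rank ∂_0 = 0, rank ∂_1 = 5 ⇒ b_0 = 6 − 0 − 5 = 1; all invariant factors of ∂_1 are 1 so no torsion. So H_0 = Z.
rank ∂_1 = 5, rank ∂_2 = 0 ⇒ b_1 = 6 − 5 − 0 = 1. So H_1 = Z.

H_0 = Z,  H_1 = Z.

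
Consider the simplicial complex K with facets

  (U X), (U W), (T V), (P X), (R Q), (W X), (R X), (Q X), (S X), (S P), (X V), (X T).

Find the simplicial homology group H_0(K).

H_0 ≅ Z.

We work with the vertex ordering P < Q < R < S < T < U < V < W < X. The simplices of K, each written with vertices in increasing order, are:

  0-simplices (9): P, Q, R, S, T, U, V, W, X
  1-simplices (12): PS, PX, QR, QX, RX, SX, TV, TX, UW, UX, VX, WX

so the chain groups are C_0 ≅ Z^9, C_1 ≅ Z^12.

The boundary map ∂_1: C_1 → C_0 is given by ∂[p,q] = [q] − [p].
The resulting 9×12 matrix has rank 8, and its Smith normal form has invariant factors (1,1,1,1,1,1,1,1).

Now H_k = ker ∂_k / im ∂_{k+1}, so:

  H_0: rank C_0 − rank ∂_1 = 9 − 8 = 1, and the invariant factors of ∂_1 are all 1, so H_0 ≅ Z.

(K is a triangulation of a wedge of 4 circles.)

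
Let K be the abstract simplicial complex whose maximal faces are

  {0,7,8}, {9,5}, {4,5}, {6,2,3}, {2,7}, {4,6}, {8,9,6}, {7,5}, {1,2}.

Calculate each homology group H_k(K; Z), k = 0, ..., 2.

Fix the vertex order 0 < 1 < 2 < 3 < 4 < 5 < 6 < 7 < 8 < 9 and write every simplex with vertices in increasing order. Then dim K = 2 and the simplices of K are:

  0-simplices (10): [0], [1], [2], [3], [4], [5], [6], [7], [8], [9]
  1-simplices (15): [0,7], [0,8], [1,2], [2,3], [2,6], [2,7], [3,6], [4,5], [4,6], [5,7], [5,9], [6,8], [6,9], [7,8], [8,9]
  2-simplices (3): [0,7,8], [2,3,6], [6,8,9]

giving chain groups C_0 ≅ Z^10, C_1 ≅ Z^15, C_2 ≅ Z^3.

The boundary map ∂_1: C_1 → C_0 sends each edge [p,q] (with p < q) to q − p.
This gives a 10×15 integer matrix of rank 9; reducing to Smith normal form yields diagonal entries (1,1,1,1,1,1,1,1,1).

∂_2: C_2 → C_1 maps a triangle to the signed sum of its edges. For instance
  ∂[0,7,8] = [7,8] − [0,8] + [0,7],
  ∂[2,3,6] = [3,6] − [2,6] + [2,3].
This gives a 15×3 integer matrix of rank 3; reducing to Smith normal form yields diagonal entries (1,1,1).

Now H_k = ker ∂_k / im ∂_{k+1}, so:

  H_0: rank C_0 − rank ∂_1 = 10 − 9 = 1, and the invariant factors of ∂_1 are all 1, so H_0 = Z.
  H_1: rank ker ∂_1 − rank ∂_2 = (15 − 9) − 3 = 3, and the invariant factors of ∂_2 are all 1, so H_1 = Z^3.
  H_2: rank ker ∂_2 − rank ∂_3 = (3 − 3) − 0 = 0, and there is no ∂_3, so H_2 = 0.

H_0 = Z,  H_1 = Z^3,  H_2 = 0.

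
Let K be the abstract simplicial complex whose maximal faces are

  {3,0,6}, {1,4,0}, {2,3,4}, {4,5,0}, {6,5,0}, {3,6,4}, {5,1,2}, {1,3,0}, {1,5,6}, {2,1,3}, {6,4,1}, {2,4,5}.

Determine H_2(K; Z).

Fix the vertex order 0 < 1 < 2 < 3 < 4 < 5 < 6 and write every simplex with vertices in increasing order. Then dim K = 2 and the simplices of K are:

  0-simplices (7): [0], [1], [2], [3], [4], [5], [6]
  1-simplices (18): [0,1], [0,3], [0,4], [0,5], [0,6], [1,2], [1,3], [1,4], [1,5], [1,6], [2,3], [2,4], [2,5], [3,4], [3,6], [4,5], [4,6], [5,6]
  2-simplices (12): [0,1,3], [0,1,4], [0,3,6], [0,4,5], [0,5,6], [1,2,3], [1,2,5], [1,4,6], [1,5,6], [2,3,4], [2,4,5], [3,4,6]

giving chain groups C_0 ≅ Z^7, C_1 ≅ Z^18, C_2 ≅ Z^12.

∂_1: C_1 → C_0 maps an edge to its endpoints' difference, ∂[p,q] = q − p.
The 7×18 boundary matrix has rank 6 and Smith normal form diag(1,1,1,1,1,1).

The boundary map ∂_2: C_2 → C_1 acts by ∂[p,q,r] = [q,r] − [p,r] + [p,q]. For instance
  ∂[2,4,5] = [4,5] − [2,5] + [2,4],
  ∂[0,5,6] = [5,6] − [0,6] + [0,5].
The 18×12 boundary matrix has rank 12 and Smith normal form diag(1,1,1,1,1,1,1,1,1,1,1,2).

From H_k ≅ ker(∂_k) / im(∂_{k+1}) we obtain:

  H_2: rank ker ∂_2 − rank ∂_3 = (12 − 12) − 0 = 0, and there is no ∂_3, so H_2 = 0.

H_2 = 0.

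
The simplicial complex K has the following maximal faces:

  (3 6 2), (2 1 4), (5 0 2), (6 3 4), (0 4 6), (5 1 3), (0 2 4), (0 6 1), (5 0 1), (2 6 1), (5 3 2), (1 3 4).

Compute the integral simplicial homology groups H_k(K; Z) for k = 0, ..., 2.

H_0 ≅ Z,  H_1 ≅ Z_2,  H_2 = 0.

Fix the vertex order 0 < 1 < 2 < 3 < 4 < 5 < 6 and write every simplex with vertices in increasing order. Then dim K = 2 and the simplices of K are:

  0-simplices (7): [0], [1], [2], [3], [4], [5], [6]
  1-simplices (18): [0,1], [0,2], [0,4], [0,5], [0,6], [1,2], [1,3], [1,4], [1,5], [1,6], [2,3], [2,4], [2,5], [2,6], [3,4], [3,5], [3,6], [4,6]
  2-simplices (12): [0,1,5], [0,1,6], [0,2,4], [0,2,5], [0,4,6], [1,2,4], [1,2,6], [1,3,4], [1,3,5], [2,3,5], [2,3,6], [3,4,6]

so the chain groups are C_0 ≅ Z^7, C_1 ≅ Z^18, C_2 ≅ Z^12.

The boundary map ∂_1: C_1 → C_0 maps an edge to its endpoints' difference, ∂[p,q] = q − p. For instance
  ∂[3,5] = [5] − [3].
This gives a 7×18 integer matrix of rank 6; reducing to Smith normal form yields diagonal entries (1,1,1,1,1,1).

The boundary map ∂_2: C_2 → C_1 acts by ∂[p,q,r] = [q,r] − [p,r] + [p,q]. For instance
  ∂[0,2,5] = [2,5] − [0,5] + [0,2],
  ∂[0,1,6] = [1,6] − [0,6] + [0,1].
The 18×12 boundary matrix has rank 12 and Smith normal form diag(1,1,1,1,1,1,1,1,1,1,1,2).

Reading off H_k = ker ∂_k / im ∂_{k+1}:

  H_0: rank C_0 − rank ∂_1 = 7 − 6 = 1, and the invariant factors of ∂_1 are all 1, so H_0 ≅ Z.
  H_1: rank ker ∂_1 − rank ∂_2 = (18 − 6) − 12 = 0, and ∂_2 has invariant factor 2 > 1, so H_1 ≅ Z_2.
  H_2: rank ker ∂_2 − rank ∂_3 = (12 − 12) − 0 = 0, and there is no ∂_3, so H_2 ≅ 0.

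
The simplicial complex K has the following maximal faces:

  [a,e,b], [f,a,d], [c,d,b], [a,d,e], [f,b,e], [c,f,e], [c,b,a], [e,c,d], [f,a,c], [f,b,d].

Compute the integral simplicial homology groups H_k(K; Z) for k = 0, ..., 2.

We work with the vertex ordering a < b < c < d < e < f. The simplices of K, each written with vertices in increasing order, are:

  0-simplices (6): a, b, c, d, e, f
  1-simplices (15): ab, ac, ad, ae, af, bc, bd, be, bf, cd, ce, cf, de, df, ef
  2-simplices (10): abc, abe, acf, ade, adf, bcd, bdf, bef, cde, cef

so the chain groups are C_0 ≅ Z^6, C_1 ≅ Z^15, C_2 ≅ Z^10.

Boundary ∂_1: C_1 → C_0 sends each edge [p,q] (with p < q) to q − p. For instance
  ∂ab = b − a.
The resulting 6×15 matrix has rank 5, and its Smith normal form has invariant factors (1,1,1,1,1).

Boundary ∂_2: C_2 → C_1 acts by ∂[p,q,r] = [q,r] − [p,r] + [p,q]. For instance
  ∂cde = de − ce + cd,
  ∂cef = ef − cf + ce.
This gives a 15×10 integer matrix of rank 10; reducing to Smith normal form yields diagonal entries (1,1,1,1,1,1,1,1,1,2).

Now H_k = ker ∂_k / im ∂_{k+1}, so:

  H_0: rank C_0 − rank ∂_1 = 6 − 5 = 1, and the invariant factors of ∂_1 are all 1, so H_0 = Z.
  H_1: rank ker ∂_1 − rank ∂_2 = (15 − 5) − 10 = 0, and ∂_2 has invariant factor 2 > 1, so H_1 = Z/2.
  H_2: rank ker ∂_2 − rank ∂_3 = (10 − 10) − 0 = 0, and there is no ∂_3, so H_2 = 0.

H_0 = Z,  H_1 = Z/2,  H_2 = 0.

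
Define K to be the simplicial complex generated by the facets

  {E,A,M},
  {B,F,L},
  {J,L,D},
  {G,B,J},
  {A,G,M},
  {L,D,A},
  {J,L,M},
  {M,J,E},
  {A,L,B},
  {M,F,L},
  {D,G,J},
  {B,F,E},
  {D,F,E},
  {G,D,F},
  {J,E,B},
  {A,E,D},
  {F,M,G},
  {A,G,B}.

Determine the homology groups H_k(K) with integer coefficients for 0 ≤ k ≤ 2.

H_0 ≅ Z,  H_1 ≅ Z^2,  H_2 ≅ Z.

Order the vertices as A < B < D < E < F < G < J < L < M. Listing each simplex with vertices in this order, K has dimension 2 with simplices:

  0-simplices (9): A, B, D, E, F, G, J, L, M
  1-simplices (27): AB, AD, AE, AG, AL, AM, BE, BF, BG, BJ, BL, DE, DF, DG, DJ, DL, EF, EJ, EM, FG, FL, FM, GJ, GM, JL, JM, LM
  2-simplices (18): ABG, ABL, ADE, ADL, AEM, AGM, BEF, BEJ, BFL, BGJ, DEF, DFG, DGJ, DJL, EJM, FGM, FLM, JLM

Hence C_0 ≅ Z^9, C_1 ≅ Z^27, C_2 ≅ Z^18.

Boundary ∂_1: C_1 → C_0 maps an edge to its endpoints' difference, ∂[p,q] = q − p. For instance
  ∂EM = M − E.
The 9×27 boundary matrix has rank 8 and Smith normal form diag(1,1,1,1,1,1,1,1).

The boundary map ∂_2: C_2 → C_1 sends each 2-simplex [p,q,r] to [q,r] − [p,r] + [p,q]. For instance
  ∂ABG = BG − AG + AB,
  ∂AEM = EM − AM + AE.
The resulting 27×18 matrix has rank 17, and its Smith normal form has invariant factors (1,1,1,1,1,1,1,1,1,1,1,1,1,1,1,1,1).

From H_k ≅ ker(∂_k) / im(∂_{k+1}) we obtain:

  H_0: rank C_0 − rank ∂_1 = 9 − 8 = 1, and the invariant factors of ∂_1 are all 1, so H_0 ≅ Z.
  H_1: rank ker ∂_1 − rank ∂_2 = (27 − 8) − 17 = 2, and the invariant factors of ∂_2 are all 1, so H_1 ≅ Z^2.
  H_2: rank ker ∂_2 − rank ∂_3 = (18 − 17) − 0 = 1, and there is no ∂_3, so H_2 ≅ Z.

As a check, the Euler characteristic is 9 − 27 + 18 = 0, which agrees with 1 − 2 + 1 = 0.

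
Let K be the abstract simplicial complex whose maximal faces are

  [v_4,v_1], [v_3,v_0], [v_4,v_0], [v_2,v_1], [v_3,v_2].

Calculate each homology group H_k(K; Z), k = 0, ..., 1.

H_0 = Z,  H_1 = Z.

Order the vertices as v_0 < v_1 < v_2 < v_3 < v_4. Listing each simplex with vertices in this order, K has dimension 1 with simplices:

  0-simplices (5): [v_0], [v_1], [v_2], [v_3], [v_4]
  1-simplices (5): [v_0,v_3], [v_0,v_4], [v_1,v_2], [v_1,v_4], [v_2,v_3]

Hence C_0 ≅ Z^5, C_1 ≅ Z^5.

Boundary ∂_1: C_1 → C_0 maps an edge to its endpoints' difference, ∂[p,q] = q − p.
This gives a 5×5 integer matrix of rank 4; reducing to Smith normal form yields diagonal entries (1,1,1,1).

Computing H_k = (kernel of ∂_k) / (image of ∂_{k+1}):

  H_0: rank C_0 − rank ∂_1 = 5 − 4 = 1, and the invariant factors of ∂_1 are all 1, so H_0 = Z.
  H_1: rank ker ∂_1 − rank ∂_2 = (5 − 4) − 0 = 1, and there is no ∂_2, so H_1 = Z.

As a check, the Euler characteristic is 5 − 5 = 0, which agrees with 1 − 1 = 0.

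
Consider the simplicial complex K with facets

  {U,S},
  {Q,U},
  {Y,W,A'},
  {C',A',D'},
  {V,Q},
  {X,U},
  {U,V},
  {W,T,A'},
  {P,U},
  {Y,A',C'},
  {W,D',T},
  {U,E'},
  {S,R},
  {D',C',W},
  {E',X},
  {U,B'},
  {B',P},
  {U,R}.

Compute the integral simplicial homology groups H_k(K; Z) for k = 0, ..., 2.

H_0 = Z^2,  H_1 = Z^5,  H_2 = 0.

Order the vertices as P < Q < R < S < T < U < V < W < X < Y < A' < B' < C' < D' < E'. Listing each simplex with vertices in this order, K has dimension 2 with simplices:

  0-simplices (15): [P], [Q], [R], [S], [T], [U], [V], [W], [X], [Y], [A'], [B'], [C'], [D'], [E']
  1-simplices (24): (24 of them)
  2-simplices (6): [T,W,A'], [T,W,D'], [W,Y,A'], [W,C',D'], [Y,A',C'], [A',C',D']

Hence C_0 ≅ Z^15, C_1 ≅ Z^24, C_2 ≅ Z^6.

∂_1: C_1 → C_0 maps an edge to its endpoints' difference, ∂[p,q] = q − p. For instance
  ∂[P,B'] = [B'] − [P].
The resulting 15×24 matrix has rank 13, and its Smith normal form has invariant factors (1,1,1,1,1,1,1,1,1,1,1,1,1).

The boundary map ∂_2: C_2 → C_1 acts by ∂[p,q,r] = [q,r] − [p,r] + [p,q]. For instance
  ∂[A',C',D'] = [C',D'] − [A',D'] + [A',C'],
  ∂[T,W,D'] = [W,D'] − [T,D'] + [T,W].
This gives a 24×6 integer matrix of rank 6; reducing to Smith normal form yields diagonal entries (1,1,1,1,1,1).

Reading off H_k = ker ∂_k / im ∂_{k+1}:

  H_0: rank C_0 − rank ∂_1 = 15 − 13 = 2, and the invariant factors of ∂_1 are all 1, so H_0 = Z^2.
  H_1: rank ker ∂_1 − rank ∂_2 = (24 − 13) − 6 = 5, and the invariant factors of ∂_2 are all 1, so H_1 = Z^5.
  H_2: rank ker ∂_2 − rank ∂_3 = (6 − 6) − 0 = 0, and there is no ∂_3, so H_2 = 0.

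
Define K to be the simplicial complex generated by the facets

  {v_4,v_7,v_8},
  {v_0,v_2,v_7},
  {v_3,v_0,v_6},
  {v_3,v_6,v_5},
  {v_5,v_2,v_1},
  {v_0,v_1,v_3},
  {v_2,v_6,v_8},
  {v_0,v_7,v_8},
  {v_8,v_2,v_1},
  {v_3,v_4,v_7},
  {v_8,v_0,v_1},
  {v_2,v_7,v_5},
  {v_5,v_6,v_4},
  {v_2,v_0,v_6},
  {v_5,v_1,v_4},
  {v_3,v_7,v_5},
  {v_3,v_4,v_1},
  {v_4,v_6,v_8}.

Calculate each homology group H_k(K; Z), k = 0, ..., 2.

H_0 ≅ Z,  H_1 ≅ Z × Z/2,  H_2 = 0.

Order the vertices as v_0 < v_1 < v_2 < v_3 < v_4 < v_5 < v_6 < v_7 < v_8. Listing each simplex with vertices in this order, K has dimension 2 with simplices:

  0-simplices (9): [v_0], [v_1], [v_2], [v_3], [v_4], [v_5], [v_6], [v_7], [v_8]
  1-simplices (27): (27 of them)
  2-simplices (18): (18 of them)

so the chain groups are C_0 ≅ Z^9, C_1 ≅ Z^27, C_2 ≅ Z^18.

∂_1: C_1 → C_0 maps an edge to its endpoints' difference, ∂[p,q] = q − p. For instance
  ∂[v_5,v_7] = [v_7] − [v_5].
As a 9×27 matrix over Z this has rank 8, with invariant factors (1,1,1,1,1,1,1,1).

∂_2: C_2 → C_1 sends each 2-simplex [p,q,r] to [q,r] − [p,r] + [p,q]. For instance
  ∂[v_0,v_7,v_8] = [v_7,v_8] − [v_0,v_8] + [v_0,v_7],
  ∂[v_1,v_4,v_5] = [v_4,v_5] − [v_1,v_5] + [v_1,v_4].
This gives a 27×18 integer matrix of rank 18; reducing to Smith normal form yields diagonal entries (1,1,1,1,1,1,1,1,1,1,1,1,1,1,1,1,1,2).

Now H_k = ker ∂_k / im ∂_{k+1}, so:

  H_0: rank C_0 − rank ∂_1 = 9 − 8 = 1, and the invariant factors of ∂_1 are all 1, so H_0 = Z.
  H_1: rank ker ∂_1 − rank ∂_2 = (27 − 8) − 18 = 1, and ∂_2 has invariant factor 2 > 1, so H_1 = Z × Z/2.
  H_2: rank ker ∂_2 − rank ∂_3 = (18 − 18) − 0 = 0, and there is no ∂_3, so H_2 = 0.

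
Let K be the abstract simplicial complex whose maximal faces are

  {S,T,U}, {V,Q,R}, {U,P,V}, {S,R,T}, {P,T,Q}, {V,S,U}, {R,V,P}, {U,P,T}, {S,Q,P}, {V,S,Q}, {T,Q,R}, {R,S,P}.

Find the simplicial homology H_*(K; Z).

H_0 ≅ Z,  H_1 ≅ Z/2,  H_2 = 0.

Take the total order P < Q < R < S < T < U < V on the vertex set. Then K (dimension 2) consists of the simplices:

  0-simplices (7): P, Q, R, S, T, U, V
  1-simplices (18): PQ, PR, PS, PT, PU, PV, QR, QS, QT, QV, RS, RT, RV, ST, SU, SV, TU, UV
  2-simplices (12): PQS, PQT, PRS, PRV, PTU, PUV, QRT, QRV, QSV, RST, STU, SUV

so the chain groups are C_0 ≅ Z^7, C_1 ≅ Z^18, C_2 ≅ Z^12.

Boundary ∂_1: C_1 → C_0 is given by ∂[p,q] = [q] − [p]. For instance
  ∂QS = S − Q.
As a 7×18 matrix over Z this has rank 6, with invariant factors (1,1,1,1,1,1).

∂_2: C_2 → C_1 sends each 2-simplex [p,q,r] to [q,r] − [p,r] + [p,q]. For instance
  ∂RST = ST − RT + RS,
  ∂PRS = RS − PS + PR.
As a 18×12 matrix over Z this has rank 12, with invariant factors (1,1,1,1,1,1,1,1,1,1,1,2).

Computing H_k = (kernel of ∂_k) / (image of ∂_{k+1}):

  H_0: rank C_0 − rank ∂_1 = 7 − 6 = 1, and the invariant factors of ∂_1 are all 1, so H_0 = Z.
  H_1: rank ker ∂_1 − rank ∂_2 = (18 − 6) − 12 = 0, and ∂_2 has invariant factor 2 > 1, so H_1 = Z/2.
  H_2: rank ker ∂_2 − rank ∂_3 = (12 − 12) − 0 = 0, and there is no ∂_3, so H_2 = 0.

(K is a triangulation of the real projective plane RP^2.)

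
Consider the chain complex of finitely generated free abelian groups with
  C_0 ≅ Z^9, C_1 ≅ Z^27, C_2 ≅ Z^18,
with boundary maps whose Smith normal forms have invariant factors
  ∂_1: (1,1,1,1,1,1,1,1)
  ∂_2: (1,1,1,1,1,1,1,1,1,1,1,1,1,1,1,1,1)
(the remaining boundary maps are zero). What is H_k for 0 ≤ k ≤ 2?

H_0: b_0 = 9 − 0 − 8 = 1; torsion from ∂_1 factors > 1: none. So H_0 = Z.
H_1: b_1 = 27 − 8 − 17 = 2; torsion from ∂_2 factors > 1: none. So H_1 = Z^2.
H_2: b_2 = 18 − 17 − 0 = 1; torsion from ∂_3 factors > 1: none. So H_2 = Z.

H_0 = Z,  H_1 = Z^2,  H_2 = Z.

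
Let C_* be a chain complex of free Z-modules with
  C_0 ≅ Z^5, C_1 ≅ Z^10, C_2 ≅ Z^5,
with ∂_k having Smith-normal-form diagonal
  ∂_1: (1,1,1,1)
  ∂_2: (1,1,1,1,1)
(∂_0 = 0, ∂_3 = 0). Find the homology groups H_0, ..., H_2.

H_0: b_0 = 5 − 0 − 4 = 1; torsion from ∂_1 factors > 1: none. So H_0 = Z.
H_1: b_1 = 10 − 4 − 5 = 1; torsion from ∂_2 factors > 1: none. So H_1 = Z.
H_2: b_2 = 5 − 5 − 0 = 0; torsion from ∂_3 factors > 1: none. So H_2 = 0.

H_0 = Z,  H_1 = Z,  H_2 = 0.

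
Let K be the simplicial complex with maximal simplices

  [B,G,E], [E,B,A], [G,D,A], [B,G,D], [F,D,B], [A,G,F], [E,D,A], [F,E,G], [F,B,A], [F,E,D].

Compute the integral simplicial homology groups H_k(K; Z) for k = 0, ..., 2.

H_0 = Z,  H_1 = Z/2,  H_2 = 0.

Take the total order A < B < D < E < F < G on the vertex set. Then K (dimension 2) consists of the simplices:

  0-simplices (6): A, B, D, E, F, G
  1-simplices (15): AB, AD, AE, AF, AG, BD, BE, BF, BG, DE, DF, DG, EF, EG, FG
  2-simplices (10): ABE, ABF, ADE, ADG, AFG, BDF, BDG, BEG, DEF, EFG

Hence C_0 ≅ Z^6, C_1 ≅ Z^15, C_2 ≅ Z^10.

Boundary ∂_1: C_1 → C_0 sends each edge [p,q] (with p < q) to q − p. For instance
  ∂DE = E − D.
As a 6×15 matrix over Z this has rank 5, with invariant factors (1,1,1,1,1).

The boundary map ∂_2: C_2 → C_1 acts by ∂[p,q,r] = [q,r] − [p,r] + [p,q]. For instance
  ∂EFG = FG − EG + EF,
  ∂ADE = DE − AE + AD.
The 15×10 boundary matrix has rank 10 and Smith normal form diag(1,1,1,1,1,1,1,1,1,2).

Computing H_k = (kernel of ∂_k) / (image of ∂_{k+1}):

  H_0: rank C_0 − rank ∂_1 = 6 − 5 = 1, and the invariant factors of ∂_1 are all 1, so H_0 = Z.
  H_1: rank ker ∂_1 − rank ∂_2 = (15 − 5) − 10 = 0, and ∂_2 has invariant factor 2 > 1, so H_1 = Z/2.
  H_2: rank ker ∂_2 − rank ∂_3 = (10 − 10) − 0 = 0, and there is no ∂_3, so H_2 = 0.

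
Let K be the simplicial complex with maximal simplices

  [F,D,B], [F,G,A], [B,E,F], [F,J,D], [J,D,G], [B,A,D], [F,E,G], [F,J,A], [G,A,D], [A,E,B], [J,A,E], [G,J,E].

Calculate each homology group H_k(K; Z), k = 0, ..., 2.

Fix the vertex order A < B < D < E < F < G < J and write every simplex with vertices in increasing order. Then dim K = 2 and the simplices of K are:

  0-simplices (7): A, B, D, E, F, G, J
  1-simplices (18): AB, AD, AE, AF, AG, AJ, BD, BE, BF, DF, DG, DJ, EF, EG, EJ, FG, FJ, GJ
  2-simplices (12): ABD, ABE, ADG, AEJ, AFG, AFJ, BDF, BEF, DFJ, DGJ, EFG, EGJ

Hence C_0 ≅ Z^7, C_1 ≅ Z^18, C_2 ≅ Z^12.

Boundary ∂_1: C_1 → C_0 maps an edge to its endpoints' difference, ∂[p,q] = q − p. For instance
  ∂BF = F − B.
The resulting 7×18 matrix has rank 6, and its Smith normal form has invariant factors (1,1,1,1,1,1).

∂_2: C_2 → C_1 acts by ∂[p,q,r] = [q,r] − [p,r] + [p,q]. For instance
  ∂AFJ = FJ − AJ + AF,
  ∂AEJ = EJ − AJ + AE.
The resulting 18×12 matrix has rank 12, and its Smith normal form has invariant factors (1,1,1,1,1,1,1,1,1,1,1,2).

From H_k ≅ ker(∂_k) / im(∂_{k+1}) we obtain:

  H_0: rank C_0 − rank ∂_1 = 7 − 6 = 1, and the invariant factors of ∂_1 are all 1, so H_0 ≅ Z.
  H_1: rank ker ∂_1 − rank ∂_2 = (18 − 6) − 12 = 0, and ∂_2 has invariant factor 2 > 1, so H_1 ≅ Z/2Z.
  H_2: rank ker ∂_2 − rank ∂_3 = (12 − 12) − 0 = 0, and there is no ∂_3, so H_2 ≅ 0.

(K is a triangulation of the real projective plane RP^2.)

H_0 = Z,  H_1 = Z/2Z,  H_2 = 0.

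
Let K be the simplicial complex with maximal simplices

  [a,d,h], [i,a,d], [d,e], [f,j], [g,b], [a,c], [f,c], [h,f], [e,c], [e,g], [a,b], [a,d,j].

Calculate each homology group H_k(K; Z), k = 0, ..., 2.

H_0 ≅ Z,  H_1 ≅ Z^4,  H_2 = 0.

We work with the vertex ordering a < b < c < d < e < f < g < h < i < j. The simplices of K, each written with vertices in increasing order, are:

  0-simplices (10): a, b, c, d, e, f, g, h, i, j
  1-simplices (16): ab, ac, ad, ah, ai, aj, bg, ce, cf, de, dh, di, dj, eg, fh, fj
  2-simplices (3): adh, adi, adj

giving chain groups C_0 ≅ Z^10, C_1 ≅ Z^16, C_2 ≅ Z^3.

∂_1: C_1 → C_0 maps an edge to its endpoints' difference, ∂[p,q] = q − p.
The 10×16 boundary matrix has rank 9 and Smith normal form diag(1,1,1,1,1,1,1,1,1).

Boundary ∂_2: C_2 → C_1 sends each 2-simplex [p,q,r] to [q,r] − [p,r] + [p,q]. For instance
  ∂adj = dj − aj + ad,
  ∂adh = dh − ah + ad.
This gives a 16×3 integer matrix of rank 3; reducing to Smith normal form yields diagonal entries (1,1,1).

Reading off H_k = ker ∂_k / im ∂_{k+1}:

  H_0: rank C_0 − rank ∂_1 = 10 − 9 = 1, and the invariant factors of ∂_1 are all 1, so H_0 ≅ Z.
  H_1: rank ker ∂_1 − rank ∂_2 = (16 − 9) − 3 = 4, and the invariant factors of ∂_2 are all 1, so H_1 ≅ Z^4.
  H_2: rank ker ∂_2 − rank ∂_3 = (3 − 3) − 0 = 0, and there is no ∂_3, so H_2 ≅ 0.

As a check, the Euler characteristic is 10 − 16 + 3 = -3, which agrees with 1 − 4 + 0 = -3.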